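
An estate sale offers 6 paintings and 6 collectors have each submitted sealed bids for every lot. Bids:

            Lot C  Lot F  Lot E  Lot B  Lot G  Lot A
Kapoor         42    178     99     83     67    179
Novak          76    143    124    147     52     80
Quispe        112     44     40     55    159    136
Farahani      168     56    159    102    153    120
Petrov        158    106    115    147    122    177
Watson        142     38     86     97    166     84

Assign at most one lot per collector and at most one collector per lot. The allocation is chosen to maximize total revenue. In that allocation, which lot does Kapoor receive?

Kapoor receives Lot F.

Optimal: Kapoor→Lot F ($178), Novak→Lot B ($147), Quispe→Lot G ($159), Farahani→Lot E ($159), Petrov→Lot A ($177), Watson→Lot C ($142) — total 178+147+159+159+177+142 = $962.
Max-entry greedy (repeatedly take the single best remaining cell) gives $819, worse by 143.
Kapoor's own top lot is Lot A ($179), but forcing Kapoor→Lot A and reassigning the rest optimally gives only $929 — worse by 33.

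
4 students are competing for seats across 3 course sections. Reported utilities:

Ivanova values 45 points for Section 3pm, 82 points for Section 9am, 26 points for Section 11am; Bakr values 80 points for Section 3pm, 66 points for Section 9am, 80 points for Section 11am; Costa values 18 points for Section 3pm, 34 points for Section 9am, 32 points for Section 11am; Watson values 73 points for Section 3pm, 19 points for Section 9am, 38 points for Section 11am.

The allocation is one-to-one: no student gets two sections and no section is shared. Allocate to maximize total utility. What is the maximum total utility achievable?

This is a one-to-one assignment (maximum-weight bipartite matching).
Optimal: Watson→Section 3pm (73 points), Ivanova→Section 9am (82 points), Bakr→Section 11am (80 points) — total 73+82+80 = 235 points.
Swapping Watson↔Bakr (Watson→Section 11am 38 points, Bakr→Section 3pm 80 points) loses 35.
Checked against all permutations: 235 points is optimal.

Maximum total: 235 points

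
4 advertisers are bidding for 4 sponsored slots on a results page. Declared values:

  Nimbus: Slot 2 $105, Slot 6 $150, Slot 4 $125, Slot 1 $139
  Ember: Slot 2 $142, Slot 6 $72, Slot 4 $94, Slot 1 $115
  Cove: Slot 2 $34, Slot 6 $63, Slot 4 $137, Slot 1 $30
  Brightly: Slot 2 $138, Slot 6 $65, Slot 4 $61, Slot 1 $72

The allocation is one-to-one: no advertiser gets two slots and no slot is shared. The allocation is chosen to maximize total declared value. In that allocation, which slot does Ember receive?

Optimal: Nimbus→Slot 6 ($150), Ember→Slot 1 ($115), Cove→Slot 4 ($137), Brightly→Slot 2 ($138) — total 150+115+137+138 = $540.
Row-greedy (each advertiser in turn takes its best remaining slot) gives $501, worse by 39.
Next-best assignment: Nimbus→Slot 6, Ember→Slot 2, Cove→Slot 4, Brightly→Slot 1 = $501.
Checked against all permutations: $540 is optimal.
Ember's own top slot is Slot 2 ($142), but forcing Ember→Slot 2 and reassigning the rest optimally gives only $501 — worse by 39.

Ember receives Slot 1.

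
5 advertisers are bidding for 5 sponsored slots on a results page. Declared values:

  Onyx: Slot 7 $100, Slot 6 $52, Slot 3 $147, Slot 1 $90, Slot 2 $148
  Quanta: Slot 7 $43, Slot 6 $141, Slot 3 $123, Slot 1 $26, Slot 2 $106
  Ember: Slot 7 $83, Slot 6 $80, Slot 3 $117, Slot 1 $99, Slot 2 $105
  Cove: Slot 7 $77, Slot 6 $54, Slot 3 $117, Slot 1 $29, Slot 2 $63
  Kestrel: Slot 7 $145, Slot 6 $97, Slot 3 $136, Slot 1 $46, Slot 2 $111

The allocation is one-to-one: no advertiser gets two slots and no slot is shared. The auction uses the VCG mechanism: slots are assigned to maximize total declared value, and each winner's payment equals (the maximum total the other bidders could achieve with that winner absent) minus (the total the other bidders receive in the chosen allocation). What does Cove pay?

Cove pays $18.

Efficient allocation: Onyx→Slot 2 ($148), Quanta→Slot 6 ($141), Ember→Slot 1 ($99), Cove→Slot 3 ($117), Kestrel→Slot 7 ($145); total welfare W = $650.
Cove receives Slot 3 at value $117, so the others get W − 117 = $533.
Without Cove: best allocation of the remaining 4 bidders over all 5 slots is Onyx→Slot 2 ($148), Quanta→Slot 6 ($141), Ember→Slot 3 ($117), Kestrel→Slot 7 ($145), total $551.
VCG payment = (others' best without Cove) − (others' welfare with Cove) = 551 − 533 = $18.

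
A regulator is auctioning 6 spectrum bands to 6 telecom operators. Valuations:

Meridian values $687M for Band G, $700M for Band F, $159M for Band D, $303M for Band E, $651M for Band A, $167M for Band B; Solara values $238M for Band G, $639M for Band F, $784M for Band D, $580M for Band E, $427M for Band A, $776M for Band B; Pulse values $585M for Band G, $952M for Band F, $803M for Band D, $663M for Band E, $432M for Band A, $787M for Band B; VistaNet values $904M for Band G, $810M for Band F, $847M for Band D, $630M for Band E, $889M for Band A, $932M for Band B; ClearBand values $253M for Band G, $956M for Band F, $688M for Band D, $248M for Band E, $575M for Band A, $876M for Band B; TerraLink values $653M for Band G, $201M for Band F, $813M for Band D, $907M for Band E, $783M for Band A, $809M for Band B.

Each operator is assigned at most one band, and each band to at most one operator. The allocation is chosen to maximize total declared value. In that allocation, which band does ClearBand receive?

Treat this as an assignment problem: match each operator to one band.
Optimal: Meridian→Band G ($687M), Solara→Band D ($784M), Pulse→Band F ($952M), VistaNet→Band A ($889M), ClearBand→Band B ($876M), TerraLink→Band E ($907M) — total 687+784+952+889+876+907 = $5095M.
Next-best assignment: Meridian→Band A, Solara→Band D, Pulse→Band F, VistaNet→Band G, ClearBand→Band B, TerraLink→Band E = $5074M.
Swapping ClearBand↔Solara (ClearBand→Band D $688M, Solara→Band B $776M) loses 196.
Every other assignment is strictly worse.
ClearBand's own top band is Band F ($956M), but forcing ClearBand→Band F and reassigning the rest optimally gives only $5018M — worse by 77.

ClearBand receives Band B.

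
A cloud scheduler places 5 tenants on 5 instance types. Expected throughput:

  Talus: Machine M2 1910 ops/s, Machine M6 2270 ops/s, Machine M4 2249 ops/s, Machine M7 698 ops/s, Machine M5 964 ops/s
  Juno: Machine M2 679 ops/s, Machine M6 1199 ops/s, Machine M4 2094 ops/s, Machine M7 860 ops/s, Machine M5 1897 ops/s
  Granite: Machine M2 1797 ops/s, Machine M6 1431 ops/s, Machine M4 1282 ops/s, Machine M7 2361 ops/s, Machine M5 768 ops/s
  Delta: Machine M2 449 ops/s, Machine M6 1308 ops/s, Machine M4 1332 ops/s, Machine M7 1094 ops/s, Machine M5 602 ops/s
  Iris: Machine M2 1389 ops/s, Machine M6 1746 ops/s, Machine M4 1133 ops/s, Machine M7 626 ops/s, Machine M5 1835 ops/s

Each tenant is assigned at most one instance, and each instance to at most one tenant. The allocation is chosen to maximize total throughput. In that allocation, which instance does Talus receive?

This is a one-to-one assignment (maximum-weight bipartite matching).
Optimal: Talus→Machine M2 (1910 ops/s), Juno→Machine M4 (2094 ops/s), Granite→Machine M7 (2361 ops/s), Delta→Machine M6 (1308 ops/s), Iris→Machine M5 (1835 ops/s) — total 1910+2094+2361+1308+1835 = 9508 ops/s.
Max-entry greedy (repeatedly take the single best remaining cell) gives 9009 ops/s, worse by 499.
Swapping Delta↔Talus (Delta→Machine M2 449 ops/s, Talus→Machine M6 2270 ops/s) loses 499.
Every other assignment is strictly worse.
Talus's own top instance is Machine M6 (2270 ops/s), but forcing Talus→Machine M6 and reassigning the rest optimally gives only 9249 ops/s — worse by 259.

Talus receives Machine M2.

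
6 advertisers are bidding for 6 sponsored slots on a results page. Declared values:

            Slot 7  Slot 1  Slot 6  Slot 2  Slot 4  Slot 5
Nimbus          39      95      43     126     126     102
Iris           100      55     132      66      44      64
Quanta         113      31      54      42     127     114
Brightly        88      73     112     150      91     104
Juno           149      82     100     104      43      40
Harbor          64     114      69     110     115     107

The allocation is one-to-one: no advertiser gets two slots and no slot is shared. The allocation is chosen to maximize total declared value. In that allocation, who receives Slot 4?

Nimbus receives Slot 4.

This is the linear assignment problem.
Optimal: Nimbus→Slot 4 ($126), Iris→Slot 6 ($132), Quanta→Slot 5 ($114), Brightly→Slot 2 ($150), Juno→Slot 7 ($149), Harbor→Slot 1 ($114) — total 126+132+114+150+149+114 = $785.
Column-greedy (each slot in turn goes to its best remaining advertiser) gives $774, worse by 11.
Swapping Brightly↔Harbor (Brightly→Slot 1 $73, Harbor→Slot 2 $110) loses 81.
No other one-to-one assignment exceeds $785.
Nimbus's own top slot is Slot 2 ($126), but forcing Nimbus→Slot 2 and reassigning the rest optimally gives only $752 — worse by 33.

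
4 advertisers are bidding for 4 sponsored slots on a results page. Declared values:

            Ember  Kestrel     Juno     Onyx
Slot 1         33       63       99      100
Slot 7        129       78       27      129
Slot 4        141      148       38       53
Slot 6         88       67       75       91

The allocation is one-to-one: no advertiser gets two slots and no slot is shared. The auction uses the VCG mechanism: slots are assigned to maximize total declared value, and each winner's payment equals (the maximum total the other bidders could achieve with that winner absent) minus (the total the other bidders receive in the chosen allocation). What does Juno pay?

Juno pays $9.

Efficient allocation: Ember→Slot 7 ($129), Kestrel→Slot 4 ($148), Juno→Slot 1 ($99), Onyx→Slot 6 ($91); total welfare W = $467.
Juno receives Slot 1 at value $99, so the others get W − 99 = $368.
Without Juno: best allocation of the remaining 3 bidders over all 4 slots is Ember→Slot 7 ($129), Kestrel→Slot 4 ($148), Onyx→Slot 1 ($100), total $377.
VCG payment = (others' best without Juno) − (others' welfare with Juno) = 377 − 368 = $9.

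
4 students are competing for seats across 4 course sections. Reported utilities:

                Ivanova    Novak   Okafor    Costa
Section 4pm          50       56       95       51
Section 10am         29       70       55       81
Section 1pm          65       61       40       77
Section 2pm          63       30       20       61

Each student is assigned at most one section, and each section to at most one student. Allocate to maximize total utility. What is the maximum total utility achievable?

Treat this as an assignment problem: match each student to one section.
Optimal: Ivanova→Section 2pm (63 points), Novak→Section 10am (70 points), Okafor→Section 4pm (95 points), Costa→Section 1pm (77 points) — total 63+70+95+77 = 305 points.

Max total: 305 points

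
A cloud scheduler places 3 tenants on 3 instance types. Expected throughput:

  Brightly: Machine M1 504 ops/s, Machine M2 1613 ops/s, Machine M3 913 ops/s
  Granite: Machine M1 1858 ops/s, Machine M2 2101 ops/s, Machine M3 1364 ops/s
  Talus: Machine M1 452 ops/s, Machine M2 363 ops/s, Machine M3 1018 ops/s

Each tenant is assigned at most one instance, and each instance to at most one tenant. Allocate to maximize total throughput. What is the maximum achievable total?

Maximum total: 4489 ops/s

Optimal: Brightly→Machine M2 (1613 ops/s), Granite→Machine M1 (1858 ops/s), Talus→Machine M3 (1018 ops/s) — total 1613+1858+1018 = 4489 ops/s.
Max-entry greedy (repeatedly take the single best remaining cell) gives 3623 ops/s, worse by 866.
Swapping Talus↔Brightly (Talus→Machine M2 363 ops/s, Brightly→Machine M3 913 ops/s) loses 1355.
Checked against all permutations: 4489 ops/s is optimal.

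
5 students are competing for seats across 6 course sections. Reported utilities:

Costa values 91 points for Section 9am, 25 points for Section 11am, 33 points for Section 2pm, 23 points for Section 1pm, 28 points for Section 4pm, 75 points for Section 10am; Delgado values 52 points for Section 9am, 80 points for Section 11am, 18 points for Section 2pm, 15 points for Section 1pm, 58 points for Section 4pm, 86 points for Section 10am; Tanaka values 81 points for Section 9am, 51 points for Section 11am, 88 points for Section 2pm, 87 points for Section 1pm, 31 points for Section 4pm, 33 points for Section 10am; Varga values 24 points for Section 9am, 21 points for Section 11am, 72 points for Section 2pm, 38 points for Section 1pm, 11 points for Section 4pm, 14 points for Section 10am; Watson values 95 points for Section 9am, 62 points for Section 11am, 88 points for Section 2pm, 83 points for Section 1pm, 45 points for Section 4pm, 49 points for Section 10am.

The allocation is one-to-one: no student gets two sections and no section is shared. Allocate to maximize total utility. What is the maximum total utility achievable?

Maximum total: 409 points

This is a one-to-one assignment (maximum-weight bipartite matching).
Optimal: Costa→Section 10am (75 points), Delgado→Section 11am (80 points), Tanaka→Section 1pm (87 points), Varga→Section 2pm (72 points), Watson→Section 9am (95 points) — total 75+80+87+72+95 = 409 points.
Column-greedy (each section in turn goes to its best remaining student) gives 329 points, worse by 80.
Swapping Varga↔Delgado (Varga→Section 11am 21 points, Delgado→Section 2pm 18 points) loses 113.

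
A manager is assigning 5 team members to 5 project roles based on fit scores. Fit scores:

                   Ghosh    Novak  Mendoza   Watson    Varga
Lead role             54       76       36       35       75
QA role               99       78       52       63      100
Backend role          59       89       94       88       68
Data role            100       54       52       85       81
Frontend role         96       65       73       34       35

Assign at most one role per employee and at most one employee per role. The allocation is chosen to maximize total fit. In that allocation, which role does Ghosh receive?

Optimal: Ghosh→Frontend role (96 pts), Novak→Lead role (76 pts), Mendoza→Backend role (94 pts), Watson→Data role (85 pts), Varga→QA role (100 pts) — total 96+76+94+85+100 = 451 pts.
Next-best assignment: Ghosh→Data role, Novak→Lead role, Mendoza→Frontend role, Watson→Backend role, Varga→QA role = 437 pts.
Ghosh's own top role is Data role (100 pts), but forcing Ghosh→Data role and reassigning the rest optimally gives only 437 pts — worse by 14.

Ghosh receives Frontend role.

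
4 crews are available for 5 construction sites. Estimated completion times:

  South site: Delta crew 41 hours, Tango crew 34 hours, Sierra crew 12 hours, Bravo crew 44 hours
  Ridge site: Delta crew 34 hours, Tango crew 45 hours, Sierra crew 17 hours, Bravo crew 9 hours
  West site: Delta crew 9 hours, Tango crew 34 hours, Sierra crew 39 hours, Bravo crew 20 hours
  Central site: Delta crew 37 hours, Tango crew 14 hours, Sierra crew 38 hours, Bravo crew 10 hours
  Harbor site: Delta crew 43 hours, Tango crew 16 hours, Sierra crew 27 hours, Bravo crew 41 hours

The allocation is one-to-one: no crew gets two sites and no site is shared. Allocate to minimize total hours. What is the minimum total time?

Optimal: Delta crew→West site (9 hours), Tango crew→Central site (14 hours), Sierra crew→South site (12 hours), Bravo crew→Ridge site (9 hours) — total 9+14+12+9 = 44 hours.
Swapping Bravo crew↔Delta crew (Bravo crew→West site 20 hours, Delta crew→Ridge site 34 hours) adds 36.
Every other assignment is strictly worse.

Minimum total: 44 hours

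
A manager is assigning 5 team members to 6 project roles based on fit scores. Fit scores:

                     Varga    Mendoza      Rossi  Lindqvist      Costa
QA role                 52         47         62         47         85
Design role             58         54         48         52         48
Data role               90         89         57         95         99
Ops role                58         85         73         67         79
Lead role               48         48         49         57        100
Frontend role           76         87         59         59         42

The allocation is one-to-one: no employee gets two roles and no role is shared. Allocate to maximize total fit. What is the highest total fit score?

Optimal: Varga→Frontend role (76 pts), Mendoza→Ops role (85 pts), Rossi→QA role (62 pts), Lindqvist→Data role (95 pts), Costa→Lead role (100 pts) — total 76+85+62+95+100 = 418 pts.
Row-greedy (each employee in turn takes its best remaining role) gives 392 pts, worse by 26.
Next-best assignment: Varga→Design role, Mendoza→Frontend role, Rossi→Ops role, Lindqvist→Data role, Costa→Lead role = 413 pts.

Max total: 418 pts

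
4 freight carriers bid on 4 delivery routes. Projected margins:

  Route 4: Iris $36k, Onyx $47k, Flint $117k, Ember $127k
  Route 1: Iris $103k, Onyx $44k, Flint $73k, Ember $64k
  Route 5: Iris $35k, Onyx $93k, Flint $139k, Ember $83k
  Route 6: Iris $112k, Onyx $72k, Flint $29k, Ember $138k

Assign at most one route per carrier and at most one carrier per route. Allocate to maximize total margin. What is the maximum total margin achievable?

Maximum total: $451k

This is the linear assignment problem.
Optimal: Iris→Route 1 ($103k), Onyx→Route 5 ($93k), Flint→Route 4 ($117k), Ember→Route 6 ($138k) — total 103+93+117+138 = $451k.
Column-greedy (each route in turn goes to its best remaining carrier) gives $441k, worse by 10.
Next-best assignment: Iris→Route 1, Onyx→Route 6, Flint→Route 5, Ember→Route 4 = $441k.
Swapping Ember↔Onyx (Ember→Route 5 $83k, Onyx→Route 6 $72k) loses 76.
No other one-to-one assignment exceeds $451k.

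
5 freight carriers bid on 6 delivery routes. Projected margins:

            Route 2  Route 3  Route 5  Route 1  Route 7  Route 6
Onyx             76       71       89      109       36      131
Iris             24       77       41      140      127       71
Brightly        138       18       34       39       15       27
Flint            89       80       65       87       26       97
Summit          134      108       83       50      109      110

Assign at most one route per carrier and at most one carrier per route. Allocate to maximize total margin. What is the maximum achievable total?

Maximum total: $598k

Optimal: Onyx→Route 6 ($131k), Iris→Route 1 ($140k), Brightly→Route 2 ($138k), Flint→Route 3 ($80k), Summit→Route 7 ($109k) — total 131+140+138+80+109 = $598k.
Column-greedy (each route in turn goes to its best remaining carrier) gives $501k, worse by 97.
Next-best assignment: Onyx→Route 6, Iris→Route 7, Brightly→Route 2, Flint→Route 1, Summit→Route 3 = $591k.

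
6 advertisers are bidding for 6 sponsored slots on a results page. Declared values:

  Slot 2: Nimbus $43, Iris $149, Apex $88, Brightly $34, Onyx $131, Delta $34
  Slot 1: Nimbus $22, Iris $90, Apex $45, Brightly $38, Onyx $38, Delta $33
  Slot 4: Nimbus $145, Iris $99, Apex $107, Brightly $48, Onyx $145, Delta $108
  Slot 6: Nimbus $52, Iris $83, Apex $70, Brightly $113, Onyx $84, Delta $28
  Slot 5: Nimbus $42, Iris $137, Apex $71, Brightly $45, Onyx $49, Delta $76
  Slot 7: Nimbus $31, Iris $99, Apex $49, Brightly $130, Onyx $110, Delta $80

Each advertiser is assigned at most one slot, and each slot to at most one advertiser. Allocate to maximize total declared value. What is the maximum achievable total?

Maximum total: $651

Optimal: Nimbus→Slot 4 ($145), Iris→Slot 5 ($137), Apex→Slot 1 ($45), Brightly→Slot 6 ($113), Onyx→Slot 2 ($131), Delta→Slot 7 ($80) — total 145+137+45+113+131+80 = $651.
Column-greedy (each slot in turn goes to its best remaining advertiser) gives $638, worse by 13.
Next-best assignment: Nimbus→Slot 4, Iris→Slot 5, Apex→Slot 6, Brightly→Slot 7, Onyx→Slot 2, Delta→Slot 1 = $646.
Swapping Onyx↔Nimbus (Onyx→Slot 4 $145, Nimbus→Slot 2 $43) loses 88.
Every other assignment is strictly worse.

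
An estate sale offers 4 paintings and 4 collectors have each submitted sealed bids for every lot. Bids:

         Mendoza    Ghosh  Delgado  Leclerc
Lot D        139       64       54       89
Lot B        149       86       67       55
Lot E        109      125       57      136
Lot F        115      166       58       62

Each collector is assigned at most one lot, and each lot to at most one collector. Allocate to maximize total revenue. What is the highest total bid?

Maximum total: $508

Treat this as an assignment problem: match each collector to one lot.
Optimal: Mendoza→Lot D ($139), Ghosh→Lot F ($166), Delgado→Lot B ($67), Leclerc→Lot E ($136) — total 139+166+67+136 = $508.
Column-greedy (each lot in turn goes to its best remaining collector) gives $419, worse by 89.
Next-best assignment: Mendoza→Lot B, Ghosh→Lot F, Delgado→Lot D, Leclerc→Lot E = $505.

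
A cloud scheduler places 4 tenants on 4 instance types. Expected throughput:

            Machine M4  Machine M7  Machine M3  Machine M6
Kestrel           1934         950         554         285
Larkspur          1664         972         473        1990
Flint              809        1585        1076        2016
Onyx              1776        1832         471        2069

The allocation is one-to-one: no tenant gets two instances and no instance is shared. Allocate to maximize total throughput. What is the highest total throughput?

Optimal: Kestrel→Machine M4 (1934 ops/s), Larkspur→Machine M6 (1990 ops/s), Flint→Machine M3 (1076 ops/s), Onyx→Machine M7 (1832 ops/s) — total 1934+1990+1076+1832 = 6832 ops/s.
Max-entry greedy (repeatedly take the single best remaining cell) gives 6061 ops/s, worse by 771.
Swapping Onyx↔Kestrel (Onyx→Machine M4 1776 ops/s, Kestrel→Machine M7 950 ops/s) loses 1040.

Max total: 6832 ops/s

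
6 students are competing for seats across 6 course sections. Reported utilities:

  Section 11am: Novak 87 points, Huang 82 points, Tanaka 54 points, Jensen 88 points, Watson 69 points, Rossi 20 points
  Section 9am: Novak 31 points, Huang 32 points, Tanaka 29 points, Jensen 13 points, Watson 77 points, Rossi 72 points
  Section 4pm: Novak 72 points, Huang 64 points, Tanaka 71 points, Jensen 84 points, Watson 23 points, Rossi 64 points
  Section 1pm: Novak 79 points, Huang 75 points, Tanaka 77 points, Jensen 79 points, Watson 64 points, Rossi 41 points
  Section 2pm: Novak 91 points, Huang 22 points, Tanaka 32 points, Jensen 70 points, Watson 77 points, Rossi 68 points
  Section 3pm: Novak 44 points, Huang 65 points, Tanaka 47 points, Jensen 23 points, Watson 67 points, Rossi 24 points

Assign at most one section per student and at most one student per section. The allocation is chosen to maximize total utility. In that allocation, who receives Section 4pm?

Jensen receives Section 4pm.

Optimal: Novak→Section 2pm (91 points), Huang→Section 11am (82 points), Tanaka→Section 1pm (77 points), Jensen→Section 4pm (84 points), Watson→Section 3pm (67 points), Rossi→Section 9am (72 points) — total 91+82+77+84+67+72 = 473 points.
Row-greedy (each student in turn takes its best remaining section) gives 435 points, worse by 38.
Swapping Watson↔Jensen (Watson→Section 4pm 23 points, Jensen→Section 3pm 23 points) loses 105.
Checked against all permutations: 473 points is optimal.
Jensen's own top section is Section 11am (88 points), but forcing Jensen→Section 11am and reassigning the rest optimally gives only 464 points — worse by 9.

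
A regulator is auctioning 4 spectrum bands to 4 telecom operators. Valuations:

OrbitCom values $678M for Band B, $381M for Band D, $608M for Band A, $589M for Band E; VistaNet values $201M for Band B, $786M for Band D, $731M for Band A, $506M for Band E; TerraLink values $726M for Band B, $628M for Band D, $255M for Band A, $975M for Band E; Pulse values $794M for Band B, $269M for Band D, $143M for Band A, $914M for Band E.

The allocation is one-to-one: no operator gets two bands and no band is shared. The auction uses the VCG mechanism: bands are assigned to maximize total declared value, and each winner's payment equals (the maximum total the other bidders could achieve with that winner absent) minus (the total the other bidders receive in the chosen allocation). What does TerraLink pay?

TerraLink pays $190M.

Efficient allocation: OrbitCom→Band A ($608M), VistaNet→Band D ($786M), TerraLink→Band E ($975M), Pulse→Band B ($794M); total welfare W = $3163M.
TerraLink receives Band E at value $975M, so the others get W − 975 = $2188M.
Without TerraLink: best allocation of the remaining 3 bidders over all 4 bands is OrbitCom→Band B ($678M), VistaNet→Band D ($786M), Pulse→Band E ($914M), total $2378M.
VCG payment = (others' best without TerraLink) − (others' welfare with TerraLink) = 2378 − 2188 = $190M.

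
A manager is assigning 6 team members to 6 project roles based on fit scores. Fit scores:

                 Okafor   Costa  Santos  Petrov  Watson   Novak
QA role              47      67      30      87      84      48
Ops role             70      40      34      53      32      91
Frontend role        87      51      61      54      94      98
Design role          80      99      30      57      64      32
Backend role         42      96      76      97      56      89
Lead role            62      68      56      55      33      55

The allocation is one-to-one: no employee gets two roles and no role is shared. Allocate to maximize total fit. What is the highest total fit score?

Max total: 514 pts

Optimal: Okafor→Frontend role (87 pts), Costa→Design role (99 pts), Santos→Lead role (56 pts), Petrov→Backend role (97 pts), Watson→QA role (84 pts), Novak→Ops role (91 pts) — total 87+99+56+97+84+91 = 514 pts.
Column-greedy (each role in turn goes to its best remaining employee) gives 509 pts, worse by 5.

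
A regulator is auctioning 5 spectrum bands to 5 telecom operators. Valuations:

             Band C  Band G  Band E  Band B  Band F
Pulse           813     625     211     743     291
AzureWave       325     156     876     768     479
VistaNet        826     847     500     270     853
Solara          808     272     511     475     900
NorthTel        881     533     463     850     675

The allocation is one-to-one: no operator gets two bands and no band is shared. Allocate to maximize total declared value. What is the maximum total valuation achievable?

Max total: $4286M

This is a one-to-one assignment (maximum-weight bipartite matching).
Optimal: Pulse→Band C ($813M), AzureWave→Band E ($876M), VistaNet→Band G ($847M), Solara→Band F ($900M), NorthTel→Band B ($850M) — total 813+876+847+900+850 = $4286M.
Max-entry greedy (repeatedly take the single best remaining cell) gives $4247M, worse by 39.
Swapping AzureWave↔Solara (AzureWave→Band F $479M, Solara→Band E $511M) loses 786.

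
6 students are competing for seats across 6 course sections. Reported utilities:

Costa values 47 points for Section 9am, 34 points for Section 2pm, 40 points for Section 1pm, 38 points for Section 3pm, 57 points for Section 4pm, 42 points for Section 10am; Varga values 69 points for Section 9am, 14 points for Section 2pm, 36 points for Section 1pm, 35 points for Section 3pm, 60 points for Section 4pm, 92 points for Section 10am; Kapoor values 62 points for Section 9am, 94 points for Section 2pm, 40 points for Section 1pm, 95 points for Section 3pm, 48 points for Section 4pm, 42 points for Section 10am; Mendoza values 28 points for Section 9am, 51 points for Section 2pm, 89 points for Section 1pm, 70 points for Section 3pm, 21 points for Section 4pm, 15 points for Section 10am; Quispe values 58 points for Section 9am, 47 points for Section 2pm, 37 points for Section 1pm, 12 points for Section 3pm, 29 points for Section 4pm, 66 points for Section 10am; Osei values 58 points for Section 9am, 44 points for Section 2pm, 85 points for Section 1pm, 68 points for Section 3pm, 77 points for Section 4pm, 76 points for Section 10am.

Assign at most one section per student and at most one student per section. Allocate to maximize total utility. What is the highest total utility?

Max total: 458 points

Optimal: Costa→Section 4pm (57 points), Varga→Section 10am (92 points), Kapoor→Section 2pm (94 points), Mendoza→Section 1pm (89 points), Quispe→Section 9am (58 points), Osei→Section 3pm (68 points) — total 57+92+94+89+58+68 = 458 points.
Next-best assignment: Costa→Section 4pm, Varga→Section 10am, Kapoor→Section 2pm, Mendoza→Section 3pm, Quispe→Section 9am, Osei→Section 1pm = 456 points.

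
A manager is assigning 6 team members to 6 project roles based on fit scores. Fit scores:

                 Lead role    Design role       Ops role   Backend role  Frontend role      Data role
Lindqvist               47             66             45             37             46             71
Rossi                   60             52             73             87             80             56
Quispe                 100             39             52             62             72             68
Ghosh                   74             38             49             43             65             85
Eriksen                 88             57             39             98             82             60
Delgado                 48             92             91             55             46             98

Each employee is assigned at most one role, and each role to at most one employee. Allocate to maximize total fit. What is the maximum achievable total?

This is the linear assignment problem.
Optimal: Lindqvist→Design role (66 pts), Rossi→Frontend role (80 pts), Quispe→Lead role (100 pts), Ghosh→Data role (85 pts), Eriksen→Backend role (98 pts), Delgado→Ops role (91 pts) — total 66+80+100+85+98+91 = 520 pts.
Max-entry greedy (repeatedly take the single best remaining cell) gives 491 pts, worse by 29.
Every other assignment is strictly worse.

Max total: 520 pts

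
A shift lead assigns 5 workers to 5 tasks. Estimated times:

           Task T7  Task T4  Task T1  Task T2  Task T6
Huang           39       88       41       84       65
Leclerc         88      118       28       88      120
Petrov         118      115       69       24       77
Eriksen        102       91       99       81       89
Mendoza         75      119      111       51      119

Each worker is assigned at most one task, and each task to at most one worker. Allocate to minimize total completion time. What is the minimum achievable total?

Minimum total: 283 min

Treat this as an assignment problem: match each worker to one task.
Optimal: Huang→Task T6 (65 min), Leclerc→Task T1 (28 min), Petrov→Task T2 (24 min), Eriksen→Task T4 (91 min), Mendoza→Task T7 (75 min) — total 65+28+24+91+75 = 283 min.
Column-greedy (each task in turn goes to its cheapest remaining worker) gives 301 min, worse by 18.
Next-best assignment: Huang→Task T7, Leclerc→Task T1, Petrov→Task T6, Eriksen→Task T4, Mendoza→Task T2 = 286 min.
Swapping Eriksen↔Leclerc (Eriksen→Task T1 99 min, Leclerc→Task T4 118 min) adds 98.
Checked against all permutations: 283 min is optimal.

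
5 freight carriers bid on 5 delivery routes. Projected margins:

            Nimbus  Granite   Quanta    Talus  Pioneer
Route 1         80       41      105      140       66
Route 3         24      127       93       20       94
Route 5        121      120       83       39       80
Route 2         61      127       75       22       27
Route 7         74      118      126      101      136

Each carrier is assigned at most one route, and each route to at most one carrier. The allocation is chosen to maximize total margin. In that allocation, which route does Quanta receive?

Optimal: Nimbus→Route 5 ($121k), Granite→Route 2 ($127k), Quanta→Route 3 ($93k), Talus→Route 1 ($140k), Pioneer→Route 7 ($136k) — total 121+127+93+140+136 = $617k.
Row-greedy (each carrier in turn takes its best remaining route) gives $541k, worse by 76.
Every other assignment is strictly worse.
Quanta's own top route is Route 7 ($126k), but forcing Quanta→Route 7 and reassigning the rest optimally gives only $608k — worse by 9.

Quanta receives Route 3.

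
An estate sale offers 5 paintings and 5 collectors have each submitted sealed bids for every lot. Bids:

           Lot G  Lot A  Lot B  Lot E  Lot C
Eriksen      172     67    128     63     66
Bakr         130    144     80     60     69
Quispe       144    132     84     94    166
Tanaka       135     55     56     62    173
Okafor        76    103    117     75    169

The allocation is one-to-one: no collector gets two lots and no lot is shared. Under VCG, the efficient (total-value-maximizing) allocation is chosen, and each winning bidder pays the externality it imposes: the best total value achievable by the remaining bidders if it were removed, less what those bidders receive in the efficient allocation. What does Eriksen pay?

Efficient allocation: Eriksen→Lot G ($172), Bakr→Lot A ($144), Quispe→Lot E ($94), Tanaka→Lot C ($173), Okafor→Lot B ($117); total welfare W = $700.
Eriksen receives Lot G at value $172, so the others get W − 172 = $528.
Without Eriksen: best allocation of the remaining 4 bidders over all 5 lots is Bakr→Lot A ($144), Quispe→Lot G ($144), Tanaka→Lot C ($173), Okafor→Lot B ($117), total $578.
VCG payment = (others' best without Eriksen) − (others' welfare with Eriksen) = 578 − 528 = $50.

Eriksen pays $50.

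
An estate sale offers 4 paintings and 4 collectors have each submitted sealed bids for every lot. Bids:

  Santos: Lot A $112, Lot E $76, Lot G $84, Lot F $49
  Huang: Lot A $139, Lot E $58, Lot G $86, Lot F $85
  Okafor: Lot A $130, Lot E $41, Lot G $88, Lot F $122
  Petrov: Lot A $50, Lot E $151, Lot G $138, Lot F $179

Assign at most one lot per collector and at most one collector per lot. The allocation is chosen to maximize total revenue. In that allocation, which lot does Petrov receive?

Petrov receives Lot E.

Optimal: Santos→Lot G ($84), Huang→Lot A ($139), Okafor→Lot F ($122), Petrov→Lot E ($151) — total 84+139+122+151 = $496.
Swapping Okafor↔Huang (Okafor→Lot A $130, Huang→Lot F $85) loses 46.
Petrov's own top lot is Lot F ($179), but forcing Petrov→Lot F and reassigning the rest optimally gives only $482 — worse by 14.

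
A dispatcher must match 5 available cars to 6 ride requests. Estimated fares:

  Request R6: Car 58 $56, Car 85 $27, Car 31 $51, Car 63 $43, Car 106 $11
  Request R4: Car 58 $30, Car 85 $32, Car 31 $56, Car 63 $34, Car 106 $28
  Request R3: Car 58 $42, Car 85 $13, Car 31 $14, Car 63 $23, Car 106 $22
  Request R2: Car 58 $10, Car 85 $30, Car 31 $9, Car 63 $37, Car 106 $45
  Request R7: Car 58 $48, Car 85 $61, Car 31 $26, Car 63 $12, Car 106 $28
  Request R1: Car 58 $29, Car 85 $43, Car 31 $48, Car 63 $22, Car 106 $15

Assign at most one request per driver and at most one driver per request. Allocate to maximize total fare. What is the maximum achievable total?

Maximum total: $247

Optimal: Car 58→Request R3 ($42), Car 85→Request R7 ($61), Car 31→Request R4 ($56), Car 63→Request R6 ($43), Car 106→Request R2 ($45) — total 42+61+56+43+45 = $247.
Max-entry greedy (repeatedly take the single best remaining cell) gives $241, worse by 6.
Swapping Car 31↔Car 85 (Car 31→Request R7 $26, Car 85→Request R4 $32) loses 59.
No other one-to-one assignment exceeds $247.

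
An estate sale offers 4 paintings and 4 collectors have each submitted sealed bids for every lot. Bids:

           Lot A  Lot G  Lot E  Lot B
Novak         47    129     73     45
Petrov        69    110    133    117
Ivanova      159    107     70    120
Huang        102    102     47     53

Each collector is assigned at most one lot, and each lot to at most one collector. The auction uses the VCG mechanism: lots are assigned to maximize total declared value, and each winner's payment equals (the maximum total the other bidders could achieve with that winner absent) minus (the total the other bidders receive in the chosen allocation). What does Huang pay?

Efficient allocation: Novak→Lot G ($129), Petrov→Lot E ($133), Ivanova→Lot B ($120), Huang→Lot A ($102); total welfare W = $484.
Huang receives Lot A at value $102, so the others get W − 102 = $382.
Without Huang: best allocation of the remaining 3 bidders over all 4 lots is Novak→Lot G ($129), Petrov→Lot E ($133), Ivanova→Lot A ($159), total $421.
VCG payment = (others' best without Huang) − (others' welfare with Huang) = 421 − 382 = $39.

Huang pays $39.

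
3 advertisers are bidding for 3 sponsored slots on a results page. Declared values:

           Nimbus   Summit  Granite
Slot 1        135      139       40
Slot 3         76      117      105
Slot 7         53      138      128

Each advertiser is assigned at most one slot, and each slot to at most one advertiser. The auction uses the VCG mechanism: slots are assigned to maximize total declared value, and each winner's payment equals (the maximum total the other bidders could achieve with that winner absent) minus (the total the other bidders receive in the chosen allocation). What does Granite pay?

Granite pays $21.

Efficient allocation: Nimbus→Slot 1 ($135), Summit→Slot 3 ($117), Granite→Slot 7 ($128); total welfare W = $380.
Granite receives Slot 7 at value $128, so the others get W − 128 = $252.
Without Granite: best allocation of the remaining 2 bidders over all 3 slots is Nimbus→Slot 1 ($135), Summit→Slot 7 ($138), total $273.
VCG payment = (others' best without Granite) − (others' welfare with Granite) = 273 − 252 = $21.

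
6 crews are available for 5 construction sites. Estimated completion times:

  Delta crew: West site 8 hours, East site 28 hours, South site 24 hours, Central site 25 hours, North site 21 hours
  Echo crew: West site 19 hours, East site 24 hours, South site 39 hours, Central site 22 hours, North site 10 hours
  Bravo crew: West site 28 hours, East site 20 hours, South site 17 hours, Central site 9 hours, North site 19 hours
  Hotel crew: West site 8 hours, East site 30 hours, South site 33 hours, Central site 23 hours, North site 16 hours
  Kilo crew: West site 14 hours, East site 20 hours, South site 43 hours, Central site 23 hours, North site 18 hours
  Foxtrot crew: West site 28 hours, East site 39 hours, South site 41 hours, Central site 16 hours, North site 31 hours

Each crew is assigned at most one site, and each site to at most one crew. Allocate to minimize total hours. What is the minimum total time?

Treat this as an assignment problem: match each crew to one site.
Optimal: Delta crew→West site (8 hours), Kilo crew→East site (20 hours), Bravo crew→South site (17 hours), Foxtrot crew→Central site (16 hours), Echo crew→North site (10 hours) — total 8+20+17+16+10 = 71 hours.
Column-greedy (each site in turn goes to its cheapest remaining crew) gives 87 hours, worse by 16.

Minimum total: 71 hours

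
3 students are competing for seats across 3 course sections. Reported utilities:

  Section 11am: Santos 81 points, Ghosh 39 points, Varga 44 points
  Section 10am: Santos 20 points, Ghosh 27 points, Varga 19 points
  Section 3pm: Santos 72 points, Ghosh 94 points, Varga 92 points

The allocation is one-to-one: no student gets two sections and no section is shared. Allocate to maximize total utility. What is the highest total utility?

Max total: 200 points

Treat this as an assignment problem: match each student to one section.
Optimal: Santos→Section 11am (81 points), Ghosh→Section 10am (27 points), Varga→Section 3pm (92 points) — total 81+27+92 = 200 points.
Max-entry greedy (repeatedly take the single best remaining cell) gives 194 points, worse by 6.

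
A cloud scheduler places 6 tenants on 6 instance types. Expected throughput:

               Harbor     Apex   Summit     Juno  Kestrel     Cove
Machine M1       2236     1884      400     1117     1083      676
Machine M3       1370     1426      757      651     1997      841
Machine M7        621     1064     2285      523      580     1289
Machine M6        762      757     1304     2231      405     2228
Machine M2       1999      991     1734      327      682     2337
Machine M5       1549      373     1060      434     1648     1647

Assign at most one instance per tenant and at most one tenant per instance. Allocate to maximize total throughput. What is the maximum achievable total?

Maximum total: 12283 ops/s

Optimal: Harbor→Machine M5 (1549 ops/s), Apex→Machine M1 (1884 ops/s), Summit→Machine M7 (2285 ops/s), Juno→Machine M6 (2231 ops/s), Kestrel→Machine M3 (1997 ops/s), Cove→Machine M2 (2337 ops/s) — total 1549+1884+2285+2231+1997+2337 = 12283 ops/s.
Max-entry greedy (repeatedly take the single best remaining cell) gives 11459 ops/s, worse by 824.
Next-best assignment: Harbor→Machine M1, Apex→Machine M3, Summit→Machine M7, Juno→Machine M6, Kestrel→Machine M5, Cove→Machine M2 = 12163 ops/s.
No other one-to-one assignment exceeds 12283 ops/s.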